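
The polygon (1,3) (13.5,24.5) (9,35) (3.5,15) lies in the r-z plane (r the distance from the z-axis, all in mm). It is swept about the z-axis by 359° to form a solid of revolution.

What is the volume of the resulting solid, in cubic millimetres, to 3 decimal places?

Profile (r,z), 4 vertices: (1,3) (13.5,24.5) (9,35) (3.5,15)
edge 0: (1,3)→(13.5,24.5)  cross = 1·24.5 − 13.5·3 = -16.0000; (r_i+r_j)·cross = 14.5·-16.0000 = -232.0000
edge 1: (13.5,24.5)→(9,35)  cross = 13.5·35 − 9·24.5 = 252.0000; (r_i+r_j)·cross = 22.5·252.0000 = 5670.0000
edge 2: (9,35)→(3.5,15)  cross = 9·15 − 3.5·35 = 12.5000; (r_i+r_j)·cross = 12.5·12.5000 = 156.2500
edge 3: (3.5,15)→(1,3)  cross = 3.5·3 − 1·15 = -4.5000; (r_i+r_j)·cross = 4.5·-4.5000 = -20.2500
Σcross = 244.0000 → A = |Σcross|/2 = 122.0000 mm²
Σ(r_i+r_j)·cross = 5574.0000 → first moment M = |Σ|/6 = 929.0000
R_c = M/A = 929.0000/122.0000 = 7.6148 mm
θ = 359° = 6.265732 rad
V = θ·R_c·A = 6.265732·7.6148·122.0000 = 5820.865 mm³

Volume = 5820.865 mm³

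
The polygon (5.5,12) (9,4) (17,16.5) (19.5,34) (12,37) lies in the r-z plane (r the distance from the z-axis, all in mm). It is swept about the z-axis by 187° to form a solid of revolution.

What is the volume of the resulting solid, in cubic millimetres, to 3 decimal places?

Profile (r,z), 5 vertices: (5.5,12) (9,4) (17,16.5) (19.5,34) (12,37)
edge 0: (5.5,12)→(9,4)  cross = 5.5·4 − 9·12 = -86.0000; (r_i+r_j)·cross = 14.5·-86.0000 = -1247.0000
edge 1: (9,4)→(17,16.5)  cross = 9·16.5 − 17·4 = 80.5000; (r_i+r_j)·cross = 26·80.5000 = 2093.0000
edge 2: (17,16.5)→(19.5,34)  cross = 17·34 − 19.5·16.5 = 256.2500; (r_i+r_j)·cross = 36.5·256.2500 = 9353.1250
edge 3: (19.5,34)→(12,37)  cross = 19.5·37 − 12·34 = 313.5000; (r_i+r_j)·cross = 31.5·313.5000 = 9875.2500
edge 4: (12,37)→(5.5,12)  cross = 12·12 − 5.5·37 = -59.5000; (r_i+r_j)·cross = 17.5·-59.5000 = -1041.2500
Σcross = 504.7500 → A = |Σcross|/2 = 252.3750 mm²
Σ(r_i+r_j)·cross = 19033.1250 → first moment M = |Σ|/6 = 3172.1875
R_c = M/A = 3172.1875/252.3750 = 12.5693 mm
θ = 187° = 3.263766 rad
V = θ·R_c·A = 3.263766·12.5693·252.3750 = 10353.277 mm³

Volume = 10353.277 mm³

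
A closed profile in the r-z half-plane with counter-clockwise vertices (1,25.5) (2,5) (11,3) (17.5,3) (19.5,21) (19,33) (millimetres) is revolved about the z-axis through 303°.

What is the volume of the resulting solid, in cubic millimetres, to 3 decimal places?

Profile (r,z), 6 vertices: (1,25.5) (2,5) (11,3) (17.5,3) (19.5,21) (19,33)
edge 0: (1,25.5)→(2,5)  cross = 1·5 − 2·25.5 = -46.0000; (r_i+r_j)·cross = 3·-46.0000 = -138.0000
edge 1: (2,5)→(11,3)  cross = 2·3 − 11·5 = -49.0000; (r_i+r_j)·cross = 13·-49.0000 = -637.0000
edge 2: (11,3)→(17.5,3)  cross = 11·3 − 17.5·3 = -19.5000; (r_i+r_j)·cross = 28.5·-19.5000 = -555.7500
edge 3: (17.5,3)→(19.5,21)  cross = 17.5·21 − 19.5·3 = 309.0000; (r_i+r_j)·cross = 37·309.0000 = 11433.0000
edge 4: (19.5,21)→(19,33)  cross = 19.5·33 − 19·21 = 244.5000; (r_i+r_j)·cross = 38.5·244.5000 = 9413.2500
edge 5: (19,33)→(1,25.5)  cross = 19·25.5 − 1·33 = 451.5000; (r_i+r_j)·cross = 20·451.5000 = 9030.0000
Σcross = 890.5000 → A = |Σcross|/2 = 445.2500 mm²
Σ(r_i+r_j)·cross = 28545.5000 → first moment M = |Σ|/6 = 4757.5833
R_c = M/A = 4757.5833/445.2500 = 10.6852 mm
θ = 303° = 5.288348 rad
V = θ·R_c·A = 5.288348·10.6852·445.2500 = 25159.755 mm³

Volume = 25159.755 mm³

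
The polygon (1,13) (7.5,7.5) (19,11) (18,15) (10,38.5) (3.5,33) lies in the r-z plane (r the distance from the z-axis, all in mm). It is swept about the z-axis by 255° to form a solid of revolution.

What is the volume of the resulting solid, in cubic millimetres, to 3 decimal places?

Profile (r,z), 6 vertices: (1,13) (7.5,7.5) (19,11) (18,15) (10,38.5) (3.5,33)
edge 0: (1,13)→(7.5,7.5)  cross = 1·7.5 − 7.5·13 = -90.0000; (r_i+r_j)·cross = 8.5·-90.0000 = -765.0000
edge 1: (7.5,7.5)→(19,11)  cross = 7.5·11 − 19·7.5 = -60.0000; (r_i+r_j)·cross = 26.5·-60.0000 = -1590.0000
edge 2: (19,11)→(18,15)  cross = 19·15 − 18·11 = 87.0000; (r_i+r_j)·cross = 37·87.0000 = 3219.0000
edge 3: (18,15)→(10,38.5)  cross = 18·38.5 − 10·15 = 543.0000; (r_i+r_j)·cross = 28·543.0000 = 15204.0000
edge 4: (10,38.5)→(3.5,33)  cross = 10·33 − 3.5·38.5 = 195.2500; (r_i+r_j)·cross = 13.5·195.2500 = 2635.8750
edge 5: (3.5,33)→(1,13)  cross = 3.5·13 − 1·33 = 12.5000; (r_i+r_j)·cross = 4.5·12.5000 = 56.2500
Σcross = 687.7500 → A = |Σcross|/2 = 343.8750 mm²
Σ(r_i+r_j)·cross = 18760.1250 → first moment M = |Σ|/6 = 3126.6875
R_c = M/A = 3126.6875/343.8750 = 9.0925 mm
θ = 255° = 4.450590 rad
V = θ·R_c·A = 4.450590·9.0925·343.8750 = 13915.603 mm³

Volume = 13915.603 mm³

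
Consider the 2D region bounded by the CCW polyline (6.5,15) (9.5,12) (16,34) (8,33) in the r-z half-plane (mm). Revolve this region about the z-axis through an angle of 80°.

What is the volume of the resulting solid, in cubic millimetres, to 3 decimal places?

Profile (r,z), 4 vertices: (6.5,15) (9.5,12) (16,34) (8,33)
edge 0: (6.5,15)→(9.5,12)  cross = 6.5·12 − 9.5·15 = -64.5000; (r_i+r_j)·cross = 16·-64.5000 = -1032.0000
edge 1: (9.5,12)→(16,34)  cross = 9.5·34 − 16·12 = 131.0000; (r_i+r_j)·cross = 25.5·131.0000 = 3340.5000
edge 2: (16,34)→(8,33)  cross = 16·33 − 8·34 = 256.0000; (r_i+r_j)·cross = 24·256.0000 = 6144.0000
edge 3: (8,33)→(6.5,15)  cross = 8·15 − 6.5·33 = -94.5000; (r_i+r_j)·cross = 14.5·-94.5000 = -1370.2500
Σcross = 228.0000 → A = |Σcross|/2 = 114.0000 mm²
Σ(r_i+r_j)·cross = 7082.2500 → first moment M = |Σ|/6 = 1180.3750
R_c = M/A = 1180.3750/114.0000 = 10.3542 mm
θ = 80° = 1.396263 rad
V = θ·R_c·A = 1.396263·10.3542·114.0000 = 1648.114 mm³

Volume = 1648.114 mm³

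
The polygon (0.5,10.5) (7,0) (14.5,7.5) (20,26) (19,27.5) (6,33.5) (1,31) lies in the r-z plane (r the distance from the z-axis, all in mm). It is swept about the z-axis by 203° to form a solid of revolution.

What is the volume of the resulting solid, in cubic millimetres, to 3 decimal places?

Profile (r,z), 7 vertices: (0.5,10.5) (7,0) (14.5,7.5) (20,26) (19,27.5) (6,33.5) (1,31)
edge 0: (0.5,10.5)→(7,0)  cross = 0.5·0 − 7·10.5 = -73.5000; (r_i+r_j)·cross = 7.5·-73.5000 = -551.2500
edge 1: (7,0)→(14.5,7.5)  cross = 7·7.5 − 14.5·0 = 52.5000; (r_i+r_j)·cross = 21.5·52.5000 = 1128.7500
edge 2: (14.5,7.5)→(20,26)  cross = 14.5·26 − 20·7.5 = 227.0000; (r_i+r_j)·cross = 34.5·227.0000 = 7831.5000
edge 3: (20,26)→(19,27.5)  cross = 20·27.5 − 19·26 = 56.0000; (r_i+r_j)·cross = 39·56.0000 = 2184.0000
edge 4: (19,27.5)→(6,33.5)  cross = 19·33.5 − 6·27.5 = 471.5000; (r_i+r_j)·cross = 25·471.5000 = 11787.5000
edge 5: (6,33.5)→(1,31)  cross = 6·31 − 1·33.5 = 152.5000; (r_i+r_j)·cross = 7·152.5000 = 1067.5000
edge 6: (1,31)→(0.5,10.5)  cross = 1·10.5 − 0.5·31 = -5.0000; (r_i+r_j)·cross = 1.5·-5.0000 = -7.5000
Σcross = 881.0000 → A = |Σcross|/2 = 440.5000 mm²
Σ(r_i+r_j)·cross = 23440.5000 → first moment M = |Σ|/6 = 3906.7500
R_c = M/A = 3906.7500/440.5000 = 8.8689 mm
θ = 203° = 3.543018 rad
V = θ·R_c·A = 3.543018·8.8689·440.5000 = 13841.687 mm³

Volume = 13841.687 mm³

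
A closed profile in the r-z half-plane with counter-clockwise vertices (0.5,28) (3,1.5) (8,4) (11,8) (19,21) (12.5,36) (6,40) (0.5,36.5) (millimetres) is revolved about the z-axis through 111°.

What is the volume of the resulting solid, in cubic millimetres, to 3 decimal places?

Profile (r,z), 8 vertices: (0.5,28) (3,1.5) (8,4) (11,8) (19,21) (12.5,36) (6,40) (0.5,36.5)
edge 0: (0.5,28)→(3,1.5)  cross = 0.5·1.5 − 3·28 = -83.2500; (r_i+r_j)·cross = 3.5·-83.2500 = -291.3750
edge 1: (3,1.5)→(8,4)  cross = 3·4 − 8·1.5 = 0.0000; (r_i+r_j)·cross = 11·0.0000 = 0.0000
edge 2: (8,4)→(11,8)  cross = 8·8 − 11·4 = 20.0000; (r_i+r_j)·cross = 19·20.0000 = 380.0000
edge 3: (11,8)→(19,21)  cross = 11·21 − 19·8 = 79.0000; (r_i+r_j)·cross = 30·79.0000 = 2370.0000
edge 4: (19,21)→(12.5,36)  cross = 19·36 − 12.5·21 = 421.5000; (r_i+r_j)·cross = 31.5·421.5000 = 13277.2500
edge 5: (12.5,36)→(6,40)  cross = 12.5·40 − 6·36 = 284.0000; (r_i+r_j)·cross = 18.5·284.0000 = 5254.0000
edge 6: (6,40)→(0.5,36.5)  cross = 6·36.5 − 0.5·40 = 199.0000; (r_i+r_j)·cross = 6.5·199.0000 = 1293.5000
edge 7: (0.5,36.5)→(0.5,28)  cross = 0.5·28 − 0.5·36.5 = -4.2500; (r_i+r_j)·cross = 1·-4.2500 = -4.2500
Σcross = 916.0000 → A = |Σcross|/2 = 458.0000 mm²
Σ(r_i+r_j)·cross = 22279.1250 → first moment M = |Σ|/6 = 3713.1875
R_c = M/A = 3713.1875/458.0000 = 8.1074 mm
θ = 111° = 1.937315 rad
V = θ·R_c·A = 1.937315·8.1074·458.0000 = 7193.616 mm³

Volume = 7193.616 mm³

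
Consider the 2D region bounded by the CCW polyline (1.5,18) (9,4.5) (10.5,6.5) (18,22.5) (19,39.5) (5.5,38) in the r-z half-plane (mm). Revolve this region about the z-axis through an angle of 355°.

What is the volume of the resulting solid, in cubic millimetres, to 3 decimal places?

Volume = 25958.576 mm³

Profile (r,z), 6 vertices: (1.5,18) (9,4.5) (10.5,6.5) (18,22.5) (19,39.5) (5.5,38)
edge 0: (1.5,18)→(9,4.5)  cross = 1.5·4.5 − 9·18 = -155.2500; (r_i+r_j)·cross = 10.5·-155.2500 = -1630.1250
edge 1: (9,4.5)→(10.5,6.5)  cross = 9·6.5 − 10.5·4.5 = 11.2500; (r_i+r_j)·cross = 19.5·11.2500 = 219.3750
edge 2: (10.5,6.5)→(18,22.5)  cross = 10.5·22.5 − 18·6.5 = 119.2500; (r_i+r_j)·cross = 28.5·119.2500 = 3398.6250
edge 3: (18,22.5)→(19,39.5)  cross = 18·39.5 − 19·22.5 = 283.5000; (r_i+r_j)·cross = 37·283.5000 = 10489.5000
edge 4: (19,39.5)→(5.5,38)  cross = 19·38 − 5.5·39.5 = 504.7500; (r_i+r_j)·cross = 24.5·504.7500 = 12366.3750
edge 5: (5.5,38)→(1.5,18)  cross = 5.5·18 − 1.5·38 = 42.0000; (r_i+r_j)·cross = 7·42.0000 = 294.0000
Σcross = 805.5000 → A = |Σcross|/2 = 402.7500 mm²
Σ(r_i+r_j)·cross = 25137.7500 → first moment M = |Σ|/6 = 4189.6250
R_c = M/A = 4189.6250/402.7500 = 10.4025 mm
θ = 355° = 6.195919 rad
V = θ·R_c·A = 6.195919·10.4025·402.7500 = 25958.576 mm³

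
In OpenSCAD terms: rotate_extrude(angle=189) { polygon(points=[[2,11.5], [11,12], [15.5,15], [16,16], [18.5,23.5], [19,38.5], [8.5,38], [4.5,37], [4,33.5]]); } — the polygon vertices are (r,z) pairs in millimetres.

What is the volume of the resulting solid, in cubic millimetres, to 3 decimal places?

Volume = 13033.673 mm³

Profile (r,z), 9 vertices: (2,11.5) (11,12) (15.5,15) (16,16) (18.5,23.5) (19,38.5) (8.5,38) (4.5,37) (4,33.5)
edge 0: (2,11.5)→(11,12)  cross = 2·12 − 11·11.5 = -102.5000; (r_i+r_j)·cross = 13·-102.5000 = -1332.5000
edge 1: (11,12)→(15.5,15)  cross = 11·15 − 15.5·12 = -21.0000; (r_i+r_j)·cross = 26.5·-21.0000 = -556.5000
edge 2: (15.5,15)→(16,16)  cross = 15.5·16 − 16·15 = 8.0000; (r_i+r_j)·cross = 31.5·8.0000 = 252.0000
edge 3: (16,16)→(18.5,23.5)  cross = 16·23.5 − 18.5·16 = 80.0000; (r_i+r_j)·cross = 34.5·80.0000 = 2760.0000
edge 4: (18.5,23.5)→(19,38.5)  cross = 18.5·38.5 − 19·23.5 = 265.7500; (r_i+r_j)·cross = 37.5·265.7500 = 9965.6250
edge 5: (19,38.5)→(8.5,38)  cross = 19·38 − 8.5·38.5 = 394.7500; (r_i+r_j)·cross = 27.5·394.7500 = 10855.6250
edge 6: (8.5,38)→(4.5,37)  cross = 8.5·37 − 4.5·38 = 143.5000; (r_i+r_j)·cross = 13·143.5000 = 1865.5000
edge 7: (4.5,37)→(4,33.5)  cross = 4.5·33.5 − 4·37 = 2.7500; (r_i+r_j)·cross = 8.5·2.7500 = 23.3750
edge 8: (4,33.5)→(2,11.5)  cross = 4·11.5 − 2·33.5 = -21.0000; (r_i+r_j)·cross = 6·-21.0000 = -126.0000
Σcross = 750.2500 → A = |Σcross|/2 = 375.1250 mm²
Σ(r_i+r_j)·cross = 23707.1250 → first moment M = |Σ|/6 = 3951.1875
R_c = M/A = 3951.1875/375.1250 = 10.5330 mm
θ = 189° = 3.298672 rad
V = θ·R_c·A = 3.298672·10.5330·375.1250 = 13033.673 mm³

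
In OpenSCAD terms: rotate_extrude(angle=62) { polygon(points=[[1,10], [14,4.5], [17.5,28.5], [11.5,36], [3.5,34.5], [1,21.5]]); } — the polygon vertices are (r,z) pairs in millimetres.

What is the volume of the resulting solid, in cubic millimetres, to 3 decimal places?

Profile (r,z), 6 vertices: (1,10) (14,4.5) (17.5,28.5) (11.5,36) (3.5,34.5) (1,21.5)
edge 0: (1,10)→(14,4.5)  cross = 1·4.5 − 14·10 = -135.5000; (r_i+r_j)·cross = 15·-135.5000 = -2032.5000
edge 1: (14,4.5)→(17.5,28.5)  cross = 14·28.5 − 17.5·4.5 = 320.2500; (r_i+r_j)·cross = 31.5·320.2500 = 10087.8750
edge 2: (17.5,28.5)→(11.5,36)  cross = 17.5·36 − 11.5·28.5 = 302.2500; (r_i+r_j)·cross = 29·302.2500 = 8765.2500
edge 3: (11.5,36)→(3.5,34.5)  cross = 11.5·34.5 − 3.5·36 = 270.7500; (r_i+r_j)·cross = 15·270.7500 = 4061.2500
edge 4: (3.5,34.5)→(1,21.5)  cross = 3.5·21.5 − 1·34.5 = 40.7500; (r_i+r_j)·cross = 4.5·40.7500 = 183.3750
edge 5: (1,21.5)→(1,10)  cross = 1·10 − 1·21.5 = -11.5000; (r_i+r_j)·cross = 2·-11.5000 = -23.0000
Σcross = 787.0000 → A = |Σcross|/2 = 393.5000 mm²
Σ(r_i+r_j)·cross = 21042.2500 → first moment M = |Σ|/6 = 3507.0417
R_c = M/A = 3507.0417/393.5000 = 8.9124 mm
θ = 62° = 1.082104 rad
V = θ·R_c·A = 1.082104·8.9124·393.5000 = 3794.984 mm³

Volume = 3794.984 mm³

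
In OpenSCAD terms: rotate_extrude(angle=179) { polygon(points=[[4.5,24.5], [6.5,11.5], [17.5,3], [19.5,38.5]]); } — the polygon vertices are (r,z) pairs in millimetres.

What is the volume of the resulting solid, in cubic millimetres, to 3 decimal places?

Profile (r,z), 4 vertices: (4.5,24.5) (6.5,11.5) (17.5,3) (19.5,38.5)
edge 0: (4.5,24.5)→(6.5,11.5)  cross = 4.5·11.5 − 6.5·24.5 = -107.5000; (r_i+r_j)·cross = 11·-107.5000 = -1182.5000
edge 1: (6.5,11.5)→(17.5,3)  cross = 6.5·3 − 17.5·11.5 = -181.7500; (r_i+r_j)·cross = 24·-181.7500 = -4362.0000
edge 2: (17.5,3)→(19.5,38.5)  cross = 17.5·38.5 − 19.5·3 = 615.2500; (r_i+r_j)·cross = 37·615.2500 = 22764.2500
edge 3: (19.5,38.5)→(4.5,24.5)  cross = 19.5·24.5 − 4.5·38.5 = 304.5000; (r_i+r_j)·cross = 24·304.5000 = 7308.0000
Σcross = 630.5000 → A = |Σcross|/2 = 315.2500 mm²
Σ(r_i+r_j)·cross = 24527.7500 → first moment M = |Σ|/6 = 4087.9583
R_c = M/A = 4087.9583/315.2500 = 12.9674 mm
θ = 179° = 3.124139 rad
V = θ·R_c·A = 3.124139·12.9674·315.2500 = 12771.352 mm³

Volume = 12771.352 mm³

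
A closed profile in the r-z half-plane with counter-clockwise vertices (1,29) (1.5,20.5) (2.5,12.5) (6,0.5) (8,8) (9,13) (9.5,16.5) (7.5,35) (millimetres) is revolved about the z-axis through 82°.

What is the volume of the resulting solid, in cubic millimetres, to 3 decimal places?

Profile (r,z), 8 vertices: (1,29) (1.5,20.5) (2.5,12.5) (6,0.5) (8,8) (9,13) (9.5,16.5) (7.5,35)
edge 0: (1,29)→(1.5,20.5)  cross = 1·20.5 − 1.5·29 = -23.0000; (r_i+r_j)·cross = 2.5·-23.0000 = -57.5000
edge 1: (1.5,20.5)→(2.5,12.5)  cross = 1.5·12.5 − 2.5·20.5 = -32.5000; (r_i+r_j)·cross = 4·-32.5000 = -130.0000
edge 2: (2.5,12.5)→(6,0.5)  cross = 2.5·0.5 − 6·12.5 = -73.7500; (r_i+r_j)·cross = 8.5·-73.7500 = -626.8750
edge 3: (6,0.5)→(8,8)  cross = 6·8 − 8·0.5 = 44.0000; (r_i+r_j)·cross = 14·44.0000 = 616.0000
edge 4: (8,8)→(9,13)  cross = 8·13 − 9·8 = 32.0000; (r_i+r_j)·cross = 17·32.0000 = 544.0000
edge 5: (9,13)→(9.5,16.5)  cross = 9·16.5 − 9.5·13 = 25.0000; (r_i+r_j)·cross = 18.5·25.0000 = 462.5000
edge 6: (9.5,16.5)→(7.5,35)  cross = 9.5·35 − 7.5·16.5 = 208.7500; (r_i+r_j)·cross = 17·208.7500 = 3548.7500
edge 7: (7.5,35)→(1,29)  cross = 7.5·29 − 1·35 = 182.5000; (r_i+r_j)·cross = 8.5·182.5000 = 1551.2500
Σcross = 363.0000 → A = |Σcross|/2 = 181.5000 mm²
Σ(r_i+r_j)·cross = 5908.1250 → first moment M = |Σ|/6 = 984.6875
R_c = M/A = 984.6875/181.5000 = 5.4253 mm
θ = 82° = 1.431170 rad
V = θ·R_c·A = 1.431170·5.4253·181.5000 = 1409.255 mm³

Volume = 1409.255 mm³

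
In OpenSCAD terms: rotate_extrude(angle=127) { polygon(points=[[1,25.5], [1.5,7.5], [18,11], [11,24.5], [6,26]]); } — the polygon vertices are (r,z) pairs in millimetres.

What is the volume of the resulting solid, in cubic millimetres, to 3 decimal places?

Volume = 3747.616 mm³

Profile (r,z), 5 vertices: (1,25.5) (1.5,7.5) (18,11) (11,24.5) (6,26)
edge 0: (1,25.5)→(1.5,7.5)  cross = 1·7.5 − 1.5·25.5 = -30.7500; (r_i+r_j)·cross = 2.5·-30.7500 = -76.8750
edge 1: (1.5,7.5)→(18,11)  cross = 1.5·11 − 18·7.5 = -118.5000; (r_i+r_j)·cross = 19.5·-118.5000 = -2310.7500
edge 2: (18,11)→(11,24.5)  cross = 18·24.5 − 11·11 = 320.0000; (r_i+r_j)·cross = 29·320.0000 = 9280.0000
edge 3: (11,24.5)→(6,26)  cross = 11·26 − 6·24.5 = 139.0000; (r_i+r_j)·cross = 17·139.0000 = 2363.0000
edge 4: (6,26)→(1,25.5)  cross = 6·25.5 − 1·26 = 127.0000; (r_i+r_j)·cross = 7·127.0000 = 889.0000
Σcross = 436.7500 → A = |Σcross|/2 = 218.3750 mm²
Σ(r_i+r_j)·cross = 10144.3750 → first moment M = |Σ|/6 = 1690.7292
R_c = M/A = 1690.7292/218.3750 = 7.7423 mm
θ = 127° = 2.216568 rad
V = θ·R_c·A = 2.216568·7.7423·218.3750 = 3747.616 mm³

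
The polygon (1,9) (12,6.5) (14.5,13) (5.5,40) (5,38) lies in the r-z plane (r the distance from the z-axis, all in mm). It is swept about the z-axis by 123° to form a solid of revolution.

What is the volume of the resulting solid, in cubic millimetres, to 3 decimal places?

Volume = 3800.964 mm³

Profile (r,z), 5 vertices: (1,9) (12,6.5) (14.5,13) (5.5,40) (5,38)
edge 0: (1,9)→(12,6.5)  cross = 1·6.5 − 12·9 = -101.5000; (r_i+r_j)·cross = 13·-101.5000 = -1319.5000
edge 1: (12,6.5)→(14.5,13)  cross = 12·13 − 14.5·6.5 = 61.7500; (r_i+r_j)·cross = 26.5·61.7500 = 1636.3750
edge 2: (14.5,13)→(5.5,40)  cross = 14.5·40 − 5.5·13 = 508.5000; (r_i+r_j)·cross = 20·508.5000 = 10170.0000
edge 3: (5.5,40)→(5,38)  cross = 5.5·38 − 5·40 = 9.0000; (r_i+r_j)·cross = 10.5·9.0000 = 94.5000
edge 4: (5,38)→(1,9)  cross = 5·9 − 1·38 = 7.0000; (r_i+r_j)·cross = 6·7.0000 = 42.0000
Σcross = 484.7500 → A = |Σcross|/2 = 242.3750 mm²
Σ(r_i+r_j)·cross = 10623.3750 → first moment M = |Σ|/6 = 1770.5625
R_c = M/A = 1770.5625/242.3750 = 7.3051 mm
θ = 123° = 2.146755 rad
V = θ·R_c·A = 2.146755·7.3051·242.3750 = 3800.964 mm³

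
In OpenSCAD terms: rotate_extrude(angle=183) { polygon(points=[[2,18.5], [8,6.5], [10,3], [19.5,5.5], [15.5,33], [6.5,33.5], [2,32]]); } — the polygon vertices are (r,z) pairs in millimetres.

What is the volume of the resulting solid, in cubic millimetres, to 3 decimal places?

Profile (r,z), 7 vertices: (2,18.5) (8,6.5) (10,3) (19.5,5.5) (15.5,33) (6.5,33.5) (2,32)
edge 0: (2,18.5)→(8,6.5)  cross = 2·6.5 − 8·18.5 = -135.0000; (r_i+r_j)·cross = 10·-135.0000 = -1350.0000
edge 1: (8,6.5)→(10,3)  cross = 8·3 − 10·6.5 = -41.0000; (r_i+r_j)·cross = 18·-41.0000 = -738.0000
edge 2: (10,3)→(19.5,5.5)  cross = 10·5.5 − 19.5·3 = -3.5000; (r_i+r_j)·cross = 29.5·-3.5000 = -103.2500
edge 3: (19.5,5.5)→(15.5,33)  cross = 19.5·33 − 15.5·5.5 = 558.2500; (r_i+r_j)·cross = 35·558.2500 = 19538.7500
edge 4: (15.5,33)→(6.5,33.5)  cross = 15.5·33.5 − 6.5·33 = 304.7500; (r_i+r_j)·cross = 22·304.7500 = 6704.5000
edge 5: (6.5,33.5)→(2,32)  cross = 6.5·32 − 2·33.5 = 141.0000; (r_i+r_j)·cross = 8.5·141.0000 = 1198.5000
edge 6: (2,32)→(2,18.5)  cross = 2·18.5 − 2·32 = -27.0000; (r_i+r_j)·cross = 4·-27.0000 = -108.0000
Σcross = 797.5000 → A = |Σcross|/2 = 398.7500 mm²
Σ(r_i+r_j)·cross = 25142.5000 → first moment M = |Σ|/6 = 4190.4167
R_c = M/A = 4190.4167/398.7500 = 10.5089 mm
θ = 183° = 3.193953 rad
V = θ·R_c·A = 3.193953·10.5089·398.7500 = 13383.992 mm³

Volume = 13383.992 mm³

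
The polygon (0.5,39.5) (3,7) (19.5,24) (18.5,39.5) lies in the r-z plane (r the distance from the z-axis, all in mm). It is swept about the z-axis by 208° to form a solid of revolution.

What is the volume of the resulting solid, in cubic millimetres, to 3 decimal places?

Volume = 14553.056 mm³

Profile (r,z), 4 vertices: (0.5,39.5) (3,7) (19.5,24) (18.5,39.5)
edge 0: (0.5,39.5)→(3,7)  cross = 0.5·7 − 3·39.5 = -115.0000; (r_i+r_j)·cross = 3.5·-115.0000 = -402.5000
edge 1: (3,7)→(19.5,24)  cross = 3·24 − 19.5·7 = -64.5000; (r_i+r_j)·cross = 22.5·-64.5000 = -1451.2500
edge 2: (19.5,24)→(18.5,39.5)  cross = 19.5·39.5 − 18.5·24 = 326.2500; (r_i+r_j)·cross = 38·326.2500 = 12397.5000
edge 3: (18.5,39.5)→(0.5,39.5)  cross = 18.5·39.5 − 0.5·39.5 = 711.0000; (r_i+r_j)·cross = 19·711.0000 = 13509.0000
Σcross = 857.7500 → A = |Σcross|/2 = 428.8750 mm²
Σ(r_i+r_j)·cross = 24052.7500 → first moment M = |Σ|/6 = 4008.7917
R_c = M/A = 4008.7917/428.8750 = 9.3472 mm
θ = 208° = 3.630285 rad
V = θ·R_c·A = 3.630285·9.3472·428.8750 = 14553.056 mm³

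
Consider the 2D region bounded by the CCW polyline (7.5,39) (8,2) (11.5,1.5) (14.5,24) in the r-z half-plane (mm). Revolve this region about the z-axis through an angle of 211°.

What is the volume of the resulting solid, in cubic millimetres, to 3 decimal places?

Profile (r,z), 4 vertices: (7.5,39) (8,2) (11.5,1.5) (14.5,24)
edge 0: (7.5,39)→(8,2)  cross = 7.5·2 − 8·39 = -297.0000; (r_i+r_j)·cross = 15.5·-297.0000 = -4603.5000
edge 1: (8,2)→(11.5,1.5)  cross = 8·1.5 − 11.5·2 = -11.0000; (r_i+r_j)·cross = 19.5·-11.0000 = -214.5000
edge 2: (11.5,1.5)→(14.5,24)  cross = 11.5·24 − 14.5·1.5 = 254.2500; (r_i+r_j)·cross = 26·254.2500 = 6610.5000
edge 3: (14.5,24)→(7.5,39)  cross = 14.5·39 − 7.5·24 = 385.5000; (r_i+r_j)·cross = 22·385.5000 = 8481.0000
Σcross = 331.7500 → A = |Σcross|/2 = 165.8750 mm²
Σ(r_i+r_j)·cross = 10273.5000 → first moment M = |Σ|/6 = 1712.2500
R_c = M/A = 1712.2500/165.8750 = 10.3225 mm
θ = 211° = 3.682645 rad
V = θ·R_c·A = 3.682645·10.3225·165.8750 = 6305.608 mm³

Volume = 6305.608 mm³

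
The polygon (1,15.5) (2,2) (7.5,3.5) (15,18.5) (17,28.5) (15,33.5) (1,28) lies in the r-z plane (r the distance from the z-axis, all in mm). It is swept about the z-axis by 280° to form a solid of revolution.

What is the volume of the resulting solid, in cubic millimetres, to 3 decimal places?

Profile (r,z), 7 vertices: (1,15.5) (2,2) (7.5,3.5) (15,18.5) (17,28.5) (15,33.5) (1,28)
edge 0: (1,15.5)→(2,2)  cross = 1·2 − 2·15.5 = -29.0000; (r_i+r_j)·cross = 3·-29.0000 = -87.0000
edge 1: (2,2)→(7.5,3.5)  cross = 2·3.5 − 7.5·2 = -8.0000; (r_i+r_j)·cross = 9.5·-8.0000 = -76.0000
edge 2: (7.5,3.5)→(15,18.5)  cross = 7.5·18.5 − 15·3.5 = 86.2500; (r_i+r_j)·cross = 22.5·86.2500 = 1940.6250
edge 3: (15,18.5)→(17,28.5)  cross = 15·28.5 − 17·18.5 = 113.0000; (r_i+r_j)·cross = 32·113.0000 = 3616.0000
edge 4: (17,28.5)→(15,33.5)  cross = 17·33.5 − 15·28.5 = 142.0000; (r_i+r_j)·cross = 32·142.0000 = 4544.0000
edge 5: (15,33.5)→(1,28)  cross = 15·28 − 1·33.5 = 386.5000; (r_i+r_j)·cross = 16·386.5000 = 6184.0000
edge 6: (1,28)→(1,15.5)  cross = 1·15.5 − 1·28 = -12.5000; (r_i+r_j)·cross = 2·-12.5000 = -25.0000
Σcross = 678.2500 → A = |Σcross|/2 = 339.1250 mm²
Σ(r_i+r_j)·cross = 16096.6250 → first moment M = |Σ|/6 = 2682.7708
R_c = M/A = 2682.7708/339.1250 = 7.9109 mm
θ = 280° = 4.886922 rad
V = θ·R_c·A = 4.886922·7.9109·339.1250 = 13110.492 mm³

Volume = 13110.492 mm³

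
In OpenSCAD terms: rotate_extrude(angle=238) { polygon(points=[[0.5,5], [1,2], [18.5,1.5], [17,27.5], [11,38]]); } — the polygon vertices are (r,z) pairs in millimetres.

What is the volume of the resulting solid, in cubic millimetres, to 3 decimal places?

Profile (r,z), 5 vertices: (0.5,5) (1,2) (18.5,1.5) (17,27.5) (11,38)
edge 0: (0.5,5)→(1,2)  cross = 0.5·2 − 1·5 = -4.0000; (r_i+r_j)·cross = 1.5·-4.0000 = -6.0000
edge 1: (1,2)→(18.5,1.5)  cross = 1·1.5 − 18.5·2 = -35.5000; (r_i+r_j)·cross = 19.5·-35.5000 = -692.2500
edge 2: (18.5,1.5)→(17,27.5)  cross = 18.5·27.5 − 17·1.5 = 483.2500; (r_i+r_j)·cross = 35.5·483.2500 = 17155.3750
edge 3: (17,27.5)→(11,38)  cross = 17·38 − 11·27.5 = 343.5000; (r_i+r_j)·cross = 28·343.5000 = 9618.0000
edge 4: (11,38)→(0.5,5)  cross = 11·5 − 0.5·38 = 36.0000; (r_i+r_j)·cross = 11.5·36.0000 = 414.0000
Σcross = 823.2500 → A = |Σcross|/2 = 411.6250 mm²
Σ(r_i+r_j)·cross = 26489.1250 → first moment M = |Σ|/6 = 4414.8542
R_c = M/A = 4414.8542/411.6250 = 10.7254 mm
θ = 238° = 4.153884 rad
V = θ·R_c·A = 4.153884·10.7254·411.6250 = 18338.790 mm³

Volume = 18338.790 mm³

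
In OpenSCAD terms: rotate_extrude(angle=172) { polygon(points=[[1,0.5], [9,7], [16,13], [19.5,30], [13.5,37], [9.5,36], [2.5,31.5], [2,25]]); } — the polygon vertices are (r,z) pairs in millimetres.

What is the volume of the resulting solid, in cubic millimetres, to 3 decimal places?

Volume = 12090.669 mm³

Profile (r,z), 8 vertices: (1,0.5) (9,7) (16,13) (19.5,30) (13.5,37) (9.5,36) (2.5,31.5) (2,25)
edge 0: (1,0.5)→(9,7)  cross = 1·7 − 9·0.5 = 2.5000; (r_i+r_j)·cross = 10·2.5000 = 25.0000
edge 1: (9,7)→(16,13)  cross = 9·13 − 16·7 = 5.0000; (r_i+r_j)·cross = 25·5.0000 = 125.0000
edge 2: (16,13)→(19.5,30)  cross = 16·30 − 19.5·13 = 226.5000; (r_i+r_j)·cross = 35.5·226.5000 = 8040.7500
edge 3: (19.5,30)→(13.5,37)  cross = 19.5·37 − 13.5·30 = 316.5000; (r_i+r_j)·cross = 33·316.5000 = 10444.5000
edge 4: (13.5,37)→(9.5,36)  cross = 13.5·36 − 9.5·37 = 134.5000; (r_i+r_j)·cross = 23·134.5000 = 3093.5000
edge 5: (9.5,36)→(2.5,31.5)  cross = 9.5·31.5 − 2.5·36 = 209.2500; (r_i+r_j)·cross = 12·209.2500 = 2511.0000
edge 6: (2.5,31.5)→(2,25)  cross = 2.5·25 − 2·31.5 = -0.5000; (r_i+r_j)·cross = 4.5·-0.5000 = -2.2500
edge 7: (2,25)→(1,0.5)  cross = 2·0.5 − 1·25 = -24.0000; (r_i+r_j)·cross = 3·-24.0000 = -72.0000
Σcross = 869.7500 → A = |Σcross|/2 = 434.8750 mm²
Σ(r_i+r_j)·cross = 24165.5000 → first moment M = |Σ|/6 = 4027.5833
R_c = M/A = 4027.5833/434.8750 = 9.2615 mm
θ = 172° = 3.001966 rad
V = θ·R_c·A = 3.001966·9.2615·434.8750 = 12090.669 mm³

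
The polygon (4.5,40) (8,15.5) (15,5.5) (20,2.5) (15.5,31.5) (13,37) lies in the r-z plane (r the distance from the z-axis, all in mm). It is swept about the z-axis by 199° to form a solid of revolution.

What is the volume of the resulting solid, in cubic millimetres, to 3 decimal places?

Volume = 12647.387 mm³

Profile (r,z), 6 vertices: (4.5,40) (8,15.5) (15,5.5) (20,2.5) (15.5,31.5) (13,37)
edge 0: (4.5,40)→(8,15.5)  cross = 4.5·15.5 − 8·40 = -250.2500; (r_i+r_j)·cross = 12.5·-250.2500 = -3128.1250
edge 1: (8,15.5)→(15,5.5)  cross = 8·5.5 − 15·15.5 = -188.5000; (r_i+r_j)·cross = 23·-188.5000 = -4335.5000
edge 2: (15,5.5)→(20,2.5)  cross = 15·2.5 − 20·5.5 = -72.5000; (r_i+r_j)·cross = 35·-72.5000 = -2537.5000
edge 3: (20,2.5)→(15.5,31.5)  cross = 20·31.5 − 15.5·2.5 = 591.2500; (r_i+r_j)·cross = 35.5·591.2500 = 20989.3750
edge 4: (15.5,31.5)→(13,37)  cross = 15.5·37 − 13·31.5 = 164.0000; (r_i+r_j)·cross = 28.5·164.0000 = 4674.0000
edge 5: (13,37)→(4.5,40)  cross = 13·40 − 4.5·37 = 353.5000; (r_i+r_j)·cross = 17.5·353.5000 = 6186.2500
Σcross = 597.5000 → A = |Σcross|/2 = 298.7500 mm²
Σ(r_i+r_j)·cross = 21848.5000 → first moment M = |Σ|/6 = 3641.4167
R_c = M/A = 3641.4167/298.7500 = 12.1888 mm
θ = 199° = 3.473205 rad
V = θ·R_c·A = 3.473205·12.1888·298.7500 = 12647.387 mm³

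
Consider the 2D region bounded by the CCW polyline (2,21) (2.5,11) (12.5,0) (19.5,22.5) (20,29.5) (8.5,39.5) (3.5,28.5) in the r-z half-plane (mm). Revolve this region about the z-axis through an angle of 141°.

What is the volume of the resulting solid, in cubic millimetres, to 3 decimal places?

Volume = 11670.886 mm³

Profile (r,z), 7 vertices: (2,21) (2.5,11) (12.5,0) (19.5,22.5) (20,29.5) (8.5,39.5) (3.5,28.5)
edge 0: (2,21)→(2.5,11)  cross = 2·11 − 2.5·21 = -30.5000; (r_i+r_j)·cross = 4.5·-30.5000 = -137.2500
edge 1: (2.5,11)→(12.5,0)  cross = 2.5·0 − 12.5·11 = -137.5000; (r_i+r_j)·cross = 15·-137.5000 = -2062.5000
edge 2: (12.5,0)→(19.5,22.5)  cross = 12.5·22.5 − 19.5·0 = 281.2500; (r_i+r_j)·cross = 32·281.2500 = 9000.0000
edge 3: (19.5,22.5)→(20,29.5)  cross = 19.5·29.5 − 20·22.5 = 125.2500; (r_i+r_j)·cross = 39.5·125.2500 = 4947.3750
edge 4: (20,29.5)→(8.5,39.5)  cross = 20·39.5 − 8.5·29.5 = 539.2500; (r_i+r_j)·cross = 28.5·539.2500 = 15368.6250
edge 5: (8.5,39.5)→(3.5,28.5)  cross = 8.5·28.5 − 3.5·39.5 = 104.0000; (r_i+r_j)·cross = 12·104.0000 = 1248.0000
edge 6: (3.5,28.5)→(2,21)  cross = 3.5·21 − 2·28.5 = 16.5000; (r_i+r_j)·cross = 5.5·16.5000 = 90.7500
Σcross = 898.2500 → A = |Σcross|/2 = 449.1250 mm²
Σ(r_i+r_j)·cross = 28455.0000 → first moment M = |Σ|/6 = 4742.5000
R_c = M/A = 4742.5000/449.1250 = 10.5594 mm
θ = 141° = 2.460914 rad
V = θ·R_c·A = 2.460914·10.5594·449.1250 = 11670.886 mm³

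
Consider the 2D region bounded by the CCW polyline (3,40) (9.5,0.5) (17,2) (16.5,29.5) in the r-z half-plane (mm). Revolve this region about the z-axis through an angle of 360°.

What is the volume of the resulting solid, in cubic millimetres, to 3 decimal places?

Volume = 23442.564 mm³

Profile (r,z), 4 vertices: (3,40) (9.5,0.5) (17,2) (16.5,29.5)
edge 0: (3,40)→(9.5,0.5)  cross = 3·0.5 − 9.5·40 = -378.5000; (r_i+r_j)·cross = 12.5·-378.5000 = -4731.2500
edge 1: (9.5,0.5)→(17,2)  cross = 9.5·2 − 17·0.5 = 10.5000; (r_i+r_j)·cross = 26.5·10.5000 = 278.2500
edge 2: (17,2)→(16.5,29.5)  cross = 17·29.5 − 16.5·2 = 468.5000; (r_i+r_j)·cross = 33.5·468.5000 = 15694.7500
edge 3: (16.5,29.5)→(3,40)  cross = 16.5·40 − 3·29.5 = 571.5000; (r_i+r_j)·cross = 19.5·571.5000 = 11144.2500
Σcross = 672.0000 → A = |Σcross|/2 = 336.0000 mm²
Σ(r_i+r_j)·cross = 22386.0000 → first moment M = |Σ|/6 = 3731.0000
R_c = M/A = 3731.0000/336.0000 = 11.1042 mm
θ = 360° = 6.283185 rad
V = θ·R_c·A = 6.283185·11.1042·336.0000 = 23442.564 mm³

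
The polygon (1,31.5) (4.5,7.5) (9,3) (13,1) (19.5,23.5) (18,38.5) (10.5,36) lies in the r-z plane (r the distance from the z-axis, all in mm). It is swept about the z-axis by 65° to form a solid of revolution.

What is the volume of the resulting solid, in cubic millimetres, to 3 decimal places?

Volume = 5633.512 mm³

Profile (r,z), 7 vertices: (1,31.5) (4.5,7.5) (9,3) (13,1) (19.5,23.5) (18,38.5) (10.5,36)
edge 0: (1,31.5)→(4.5,7.5)  cross = 1·7.5 − 4.5·31.5 = -134.2500; (r_i+r_j)·cross = 5.5·-134.2500 = -738.3750
edge 1: (4.5,7.5)→(9,3)  cross = 4.5·3 − 9·7.5 = -54.0000; (r_i+r_j)·cross = 13.5·-54.0000 = -729.0000
edge 2: (9,3)→(13,1)  cross = 9·1 − 13·3 = -30.0000; (r_i+r_j)·cross = 22·-30.0000 = -660.0000
edge 3: (13,1)→(19.5,23.5)  cross = 13·23.5 − 19.5·1 = 286.0000; (r_i+r_j)·cross = 32.5·286.0000 = 9295.0000
edge 4: (19.5,23.5)→(18,38.5)  cross = 19.5·38.5 − 18·23.5 = 327.7500; (r_i+r_j)·cross = 37.5·327.7500 = 12290.6250
edge 5: (18,38.5)→(10.5,36)  cross = 18·36 − 10.5·38.5 = 243.7500; (r_i+r_j)·cross = 28.5·243.7500 = 6946.8750
edge 6: (10.5,36)→(1,31.5)  cross = 10.5·31.5 − 1·36 = 294.7500; (r_i+r_j)·cross = 11.5·294.7500 = 3389.6250
Σcross = 934.0000 → A = |Σcross|/2 = 467.0000 mm²
Σ(r_i+r_j)·cross = 29794.7500 → first moment M = |Σ|/6 = 4965.7917
R_c = M/A = 4965.7917/467.0000 = 10.6334 mm
θ = 65° = 1.134464 rad
V = θ·R_c·A = 1.134464·10.6334·467.0000 = 5633.512 mm³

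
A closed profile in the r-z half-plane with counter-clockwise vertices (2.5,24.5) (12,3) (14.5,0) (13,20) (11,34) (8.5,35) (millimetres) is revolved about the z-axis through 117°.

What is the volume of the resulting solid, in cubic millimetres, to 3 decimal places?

Volume = 3810.523 mm³

Profile (r,z), 6 vertices: (2.5,24.5) (12,3) (14.5,0) (13,20) (11,34) (8.5,35)
edge 0: (2.5,24.5)→(12,3)  cross = 2.5·3 − 12·24.5 = -286.5000; (r_i+r_j)·cross = 14.5·-286.5000 = -4154.2500
edge 1: (12,3)→(14.5,0)  cross = 12·0 − 14.5·3 = -43.5000; (r_i+r_j)·cross = 26.5·-43.5000 = -1152.7500
edge 2: (14.5,0)→(13,20)  cross = 14.5·20 − 13·0 = 290.0000; (r_i+r_j)·cross = 27.5·290.0000 = 7975.0000
edge 3: (13,20)→(11,34)  cross = 13·34 − 11·20 = 222.0000; (r_i+r_j)·cross = 24·222.0000 = 5328.0000
edge 4: (11,34)→(8.5,35)  cross = 11·35 − 8.5·34 = 96.0000; (r_i+r_j)·cross = 19.5·96.0000 = 1872.0000
edge 5: (8.5,35)→(2.5,24.5)  cross = 8.5·24.5 − 2.5·35 = 120.7500; (r_i+r_j)·cross = 11·120.7500 = 1328.2500
Σcross = 398.7500 → A = |Σcross|/2 = 199.3750 mm²
Σ(r_i+r_j)·cross = 11196.2500 → first moment M = |Σ|/6 = 1866.0417
R_c = M/A = 1866.0417/199.3750 = 9.3595 mm
θ = 117° = 2.042035 rad
V = θ·R_c·A = 2.042035·9.3595·199.3750 = 3810.523 mm³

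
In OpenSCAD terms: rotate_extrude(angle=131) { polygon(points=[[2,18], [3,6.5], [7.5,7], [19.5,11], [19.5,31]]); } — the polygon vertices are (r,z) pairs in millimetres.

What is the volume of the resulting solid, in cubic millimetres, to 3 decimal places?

Profile (r,z), 5 vertices: (2,18) (3,6.5) (7.5,7) (19.5,11) (19.5,31)
edge 0: (2,18)→(3,6.5)  cross = 2·6.5 − 3·18 = -41.0000; (r_i+r_j)·cross = 5·-41.0000 = -205.0000
edge 1: (3,6.5)→(7.5,7)  cross = 3·7 − 7.5·6.5 = -27.7500; (r_i+r_j)·cross = 10.5·-27.7500 = -291.3750
edge 2: (7.5,7)→(19.5,11)  cross = 7.5·11 − 19.5·7 = -54.0000; (r_i+r_j)·cross = 27·-54.0000 = -1458.0000
edge 3: (19.5,11)→(19.5,31)  cross = 19.5·31 − 19.5·11 = 390.0000; (r_i+r_j)·cross = 39·390.0000 = 15210.0000
edge 4: (19.5,31)→(2,18)  cross = 19.5·18 − 2·31 = 289.0000; (r_i+r_j)·cross = 21.5·289.0000 = 6213.5000
Σcross = 556.2500 → A = |Σcross|/2 = 278.1250 mm²
Σ(r_i+r_j)·cross = 19469.1250 → first moment M = |Σ|/6 = 3244.8542
R_c = M/A = 3244.8542/278.1250 = 11.6669 mm
θ = 131° = 2.286381 rad
V = θ·R_c·A = 2.286381·11.6669·278.1250 = 7418.974 mm³

Volume = 7418.974 mm³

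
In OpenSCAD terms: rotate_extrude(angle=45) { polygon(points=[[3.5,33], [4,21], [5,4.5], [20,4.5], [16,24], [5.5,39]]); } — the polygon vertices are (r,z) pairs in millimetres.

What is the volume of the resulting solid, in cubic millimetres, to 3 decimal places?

Profile (r,z), 6 vertices: (3.5,33) (4,21) (5,4.5) (20,4.5) (16,24) (5.5,39)
edge 0: (3.5,33)→(4,21)  cross = 3.5·21 − 4·33 = -58.5000; (r_i+r_j)·cross = 7.5·-58.5000 = -438.7500
edge 1: (4,21)→(5,4.5)  cross = 4·4.5 − 5·21 = -87.0000; (r_i+r_j)·cross = 9·-87.0000 = -783.0000
edge 2: (5,4.5)→(20,4.5)  cross = 5·4.5 − 20·4.5 = -67.5000; (r_i+r_j)·cross = 25·-67.5000 = -1687.5000
edge 3: (20,4.5)→(16,24)  cross = 20·24 − 16·4.5 = 408.0000; (r_i+r_j)·cross = 36·408.0000 = 14688.0000
edge 4: (16,24)→(5.5,39)  cross = 16·39 − 5.5·24 = 492.0000; (r_i+r_j)·cross = 21.5·492.0000 = 10578.0000
edge 5: (5.5,39)→(3.5,33)  cross = 5.5·33 − 3.5·39 = 45.0000; (r_i+r_j)·cross = 9·45.0000 = 405.0000
Σcross = 732.0000 → A = |Σcross|/2 = 366.0000 mm²
Σ(r_i+r_j)·cross = 22761.7500 → first moment M = |Σ|/6 = 3793.6250
R_c = M/A = 3793.6250/366.0000 = 10.3651 mm
θ = 45° = 0.785398 rad
V = θ·R_c·A = 0.785398·10.3651·366.0000 = 2979.506 mm³

Volume = 2979.506 mm³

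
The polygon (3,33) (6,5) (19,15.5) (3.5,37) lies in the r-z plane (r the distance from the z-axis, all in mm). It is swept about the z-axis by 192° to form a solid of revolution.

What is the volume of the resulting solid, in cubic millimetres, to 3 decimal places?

Volume = 7220.986 mm³

Profile (r,z), 4 vertices: (3,33) (6,5) (19,15.5) (3.5,37)
edge 0: (3,33)→(6,5)  cross = 3·5 − 6·33 = -183.0000; (r_i+r_j)·cross = 9·-183.0000 = -1647.0000
edge 1: (6,5)→(19,15.5)  cross = 6·15.5 − 19·5 = -2.0000; (r_i+r_j)·cross = 25·-2.0000 = -50.0000
edge 2: (19,15.5)→(3.5,37)  cross = 19·37 − 3.5·15.5 = 648.7500; (r_i+r_j)·cross = 22.5·648.7500 = 14596.8750
edge 3: (3.5,37)→(3,33)  cross = 3.5·33 − 3·37 = 4.5000; (r_i+r_j)·cross = 6.5·4.5000 = 29.2500
Σcross = 468.2500 → A = |Σcross|/2 = 234.1250 mm²
Σ(r_i+r_j)·cross = 12929.1250 → first moment M = |Σ|/6 = 2154.8542
R_c = M/A = 2154.8542/234.1250 = 9.2039 mm
θ = 192° = 3.351032 rad
V = θ·R_c·A = 3.351032·9.2039·234.1250 = 7220.986 mm³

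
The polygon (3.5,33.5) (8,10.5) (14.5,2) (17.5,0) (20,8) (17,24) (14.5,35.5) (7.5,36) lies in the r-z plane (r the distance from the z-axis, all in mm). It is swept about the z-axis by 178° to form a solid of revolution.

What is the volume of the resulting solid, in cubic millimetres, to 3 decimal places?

Profile (r,z), 8 vertices: (3.5,33.5) (8,10.5) (14.5,2) (17.5,0) (20,8) (17,24) (14.5,35.5) (7.5,36)
edge 0: (3.5,33.5)→(8,10.5)  cross = 3.5·10.5 − 8·33.5 = -231.2500; (r_i+r_j)·cross = 11.5·-231.2500 = -2659.3750
edge 1: (8,10.5)→(14.5,2)  cross = 8·2 − 14.5·10.5 = -136.2500; (r_i+r_j)·cross = 22.5·-136.2500 = -3065.6250
edge 2: (14.5,2)→(17.5,0)  cross = 14.5·0 − 17.5·2 = -35.0000; (r_i+r_j)·cross = 32·-35.0000 = -1120.0000
edge 3: (17.5,0)→(20,8)  cross = 17.5·8 − 20·0 = 140.0000; (r_i+r_j)·cross = 37.5·140.0000 = 5250.0000
edge 4: (20,8)→(17,24)  cross = 20·24 − 17·8 = 344.0000; (r_i+r_j)·cross = 37·344.0000 = 12728.0000
edge 5: (17,24)→(14.5,35.5)  cross = 17·35.5 − 14.5·24 = 255.5000; (r_i+r_j)·cross = 31.5·255.5000 = 8048.2500
edge 6: (14.5,35.5)→(7.5,36)  cross = 14.5·36 − 7.5·35.5 = 255.7500; (r_i+r_j)·cross = 22·255.7500 = 5626.5000
edge 7: (7.5,36)→(3.5,33.5)  cross = 7.5·33.5 − 3.5·36 = 125.2500; (r_i+r_j)·cross = 11·125.2500 = 1377.7500
Σcross = 718.0000 → A = |Σcross|/2 = 359.0000 mm²
Σ(r_i+r_j)·cross = 26185.5000 → first moment M = |Σ|/6 = 4364.2500
R_c = M/A = 4364.2500/359.0000 = 12.1567 mm
θ = 178° = 3.106686 rad
V = θ·R_c·A = 3.106686·12.1567·359.0000 = 13558.355 mm³

Volume = 13558.355 mm³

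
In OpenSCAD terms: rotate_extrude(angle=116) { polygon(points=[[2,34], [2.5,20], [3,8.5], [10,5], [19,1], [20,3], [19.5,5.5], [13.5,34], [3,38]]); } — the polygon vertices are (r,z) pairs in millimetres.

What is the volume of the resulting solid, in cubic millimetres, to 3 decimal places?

Profile (r,z), 9 vertices: (2,34) (2.5,20) (3,8.5) (10,5) (19,1) (20,3) (19.5,5.5) (13.5,34) (3,38)
edge 0: (2,34)→(2.5,20)  cross = 2·20 − 2.5·34 = -45.0000; (r_i+r_j)·cross = 4.5·-45.0000 = -202.5000
edge 1: (2.5,20)→(3,8.5)  cross = 2.5·8.5 − 3·20 = -38.7500; (r_i+r_j)·cross = 5.5·-38.7500 = -213.1250
edge 2: (3,8.5)→(10,5)  cross = 3·5 − 10·8.5 = -70.0000; (r_i+r_j)·cross = 13·-70.0000 = -910.0000
edge 3: (10,5)→(19,1)  cross = 10·1 − 19·5 = -85.0000; (r_i+r_j)·cross = 29·-85.0000 = -2465.0000
edge 4: (19,1)→(20,3)  cross = 19·3 − 20·1 = 37.0000; (r_i+r_j)·cross = 39·37.0000 = 1443.0000
edge 5: (20,3)→(19.5,5.5)  cross = 20·5.5 − 19.5·3 = 51.5000; (r_i+r_j)·cross = 39.5·51.5000 = 2034.2500
edge 6: (19.5,5.5)→(13.5,34)  cross = 19.5·34 − 13.5·5.5 = 588.7500; (r_i+r_j)·cross = 33·588.7500 = 19428.7500
edge 7: (13.5,34)→(3,38)  cross = 13.5·38 − 3·34 = 411.0000; (r_i+r_j)·cross = 16.5·411.0000 = 6781.5000
edge 8: (3,38)→(2,34)  cross = 3·34 − 2·38 = 26.0000; (r_i+r_j)·cross = 5·26.0000 = 130.0000
Σcross = 875.5000 → A = |Σcross|/2 = 437.7500 mm²
Σ(r_i+r_j)·cross = 26026.8750 → first moment M = |Σ|/6 = 4337.8125
R_c = M/A = 4337.8125/437.7500 = 9.9093 mm
θ = 116° = 2.024582 rad
V = θ·R_c·A = 2.024582·9.9093·437.7500 = 8782.257 mm³

Volume = 8782.257 mm³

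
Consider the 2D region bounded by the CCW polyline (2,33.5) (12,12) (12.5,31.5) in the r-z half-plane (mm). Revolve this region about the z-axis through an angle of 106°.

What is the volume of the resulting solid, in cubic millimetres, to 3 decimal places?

Profile (r,z), 3 vertices: (2,33.5) (12,12) (12.5,31.5)
edge 0: (2,33.5)→(12,12)  cross = 2·12 − 12·33.5 = -378.0000; (r_i+r_j)·cross = 14·-378.0000 = -5292.0000
edge 1: (12,12)→(12.5,31.5)  cross = 12·31.5 − 12.5·12 = 228.0000; (r_i+r_j)·cross = 24.5·228.0000 = 5586.0000
edge 2: (12.5,31.5)→(2,33.5)  cross = 12.5·33.5 − 2·31.5 = 355.7500; (r_i+r_j)·cross = 14.5·355.7500 = 5158.3750
Σcross = 205.7500 → A = |Σcross|/2 = 102.8750 mm²
Σ(r_i+r_j)·cross = 5452.3750 → first moment M = |Σ|/6 = 908.7292
R_c = M/A = 908.7292/102.8750 = 8.8333 mm
θ = 106° = 1.850049 rad
V = θ·R_c·A = 1.850049·8.8333·102.8750 = 1681.193 mm³

Volume = 1681.193 mm³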